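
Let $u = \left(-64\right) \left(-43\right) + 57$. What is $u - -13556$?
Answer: $16365$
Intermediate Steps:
$u = 2809$ ($u = 2752 + 57 = 2809$)
$u - -13556 = 2809 - -13556 = 2809 + 13556 = 16365$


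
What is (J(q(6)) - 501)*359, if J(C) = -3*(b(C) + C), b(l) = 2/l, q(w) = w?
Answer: -186680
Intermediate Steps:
J(C) = -6/C - 3*C (J(C) = -3*(2/C + C) = -3*(C + 2/C) = -6/C - 3*C)
(J(q(6)) - 501)*359 = ((-6/6 - 3*6) - 501)*359 = ((-6*⅙ - 18) - 501)*359 = ((-1 - 18) - 501)*359 = (-19 - 501)*359 = -520*359 = -186680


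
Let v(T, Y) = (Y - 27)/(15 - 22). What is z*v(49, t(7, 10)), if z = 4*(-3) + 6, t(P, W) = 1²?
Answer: -156/7 ≈ -22.286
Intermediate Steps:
t(P, W) = 1
v(T, Y) = 27/7 - Y/7 (v(T, Y) = (-27 + Y)/(-7) = (-27 + Y)*(-⅐) = 27/7 - Y/7)
z = -6 (z = -12 + 6 = -6)
z*v(49, t(7, 10)) = -6*(27/7 - ⅐*1) = -6*(27/7 - ⅐) = -6*26/7 = -156/7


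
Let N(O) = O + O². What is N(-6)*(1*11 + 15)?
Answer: 780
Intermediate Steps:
N(-6)*(1*11 + 15) = (-6*(1 - 6))*(1*11 + 15) = (-6*(-5))*(11 + 15) = 30*26 = 780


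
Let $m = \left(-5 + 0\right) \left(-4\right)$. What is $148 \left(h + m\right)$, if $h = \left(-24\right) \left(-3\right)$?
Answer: $13616$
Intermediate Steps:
$h = 72$
$m = 20$ ($m = \left(-5\right) \left(-4\right) = 20$)
$148 \left(h + m\right) = 148 \left(72 + 20\right) = 148 \cdot 92 = 13616$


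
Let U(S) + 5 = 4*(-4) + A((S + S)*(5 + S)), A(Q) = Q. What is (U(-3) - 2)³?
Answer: -42875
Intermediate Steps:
U(S) = -21 + 2*S*(5 + S) (U(S) = -5 + (4*(-4) + (S + S)*(5 + S)) = -5 + (-16 + (2*S)*(5 + S)) = -5 + (-16 + 2*S*(5 + S)) = -21 + 2*S*(5 + S))
(U(-3) - 2)³ = ((-21 + 2*(-3)*(5 - 3)) - 2)³ = ((-21 + 2*(-3)*2) - 2)³ = ((-21 - 12) - 2)³ = (-33 - 2)³ = (-35)³ = -42875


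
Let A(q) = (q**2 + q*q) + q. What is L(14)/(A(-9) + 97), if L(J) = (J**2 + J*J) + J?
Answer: 203/125 ≈ 1.6240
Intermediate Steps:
A(q) = q + 2*q**2 (A(q) = (q**2 + q**2) + q = 2*q**2 + q = q + 2*q**2)
L(J) = J + 2*J**2 (L(J) = (J**2 + J**2) + J = 2*J**2 + J = J + 2*J**2)
L(14)/(A(-9) + 97) = (14*(1 + 2*14))/(-9*(1 + 2*(-9)) + 97) = (14*(1 + 28))/(-9*(1 - 18) + 97) = (14*29)/(-9*(-17) + 97) = 406/(153 + 97) = 406/250 = (1/250)*406 = 203/125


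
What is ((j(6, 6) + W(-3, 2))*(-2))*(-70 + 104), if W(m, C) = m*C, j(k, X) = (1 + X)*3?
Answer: -1020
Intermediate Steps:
j(k, X) = 3 + 3*X
W(m, C) = C*m
((j(6, 6) + W(-3, 2))*(-2))*(-70 + 104) = (((3 + 3*6) + 2*(-3))*(-2))*(-70 + 104) = (((3 + 18) - 6)*(-2))*34 = ((21 - 6)*(-2))*34 = (15*(-2))*34 = -30*34 = -1020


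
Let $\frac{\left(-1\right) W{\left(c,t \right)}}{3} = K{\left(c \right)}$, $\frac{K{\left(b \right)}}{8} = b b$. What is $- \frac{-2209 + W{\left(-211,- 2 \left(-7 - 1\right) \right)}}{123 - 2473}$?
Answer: $- \frac{1070713}{2350} \approx -455.62$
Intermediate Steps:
$K{\left(b \right)} = 8 b^{2}$ ($K{\left(b \right)} = 8 b b = 8 b^{2}$)
$W{\left(c,t \right)} = - 24 c^{2}$ ($W{\left(c,t \right)} = - 3 \cdot 8 c^{2} = - 24 c^{2}$)
$- \frac{-2209 + W{\left(-211,- 2 \left(-7 - 1\right) \right)}}{123 - 2473} = - \frac{-2209 - 24 \left(-211\right)^{2}}{123 - 2473} = - \frac{-2209 - 1068504}{-2350} = - \frac{\left(-2209 - 1068504\right) \left(-1\right)}{2350} = - \frac{\left(-1070713\right) \left(-1\right)}{2350} = \left(-1\right) \frac{1070713}{2350} = - \frac{1070713}{2350}$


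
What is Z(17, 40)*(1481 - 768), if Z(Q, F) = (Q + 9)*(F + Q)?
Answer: 1056666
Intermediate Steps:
Z(Q, F) = (9 + Q)*(F + Q)
Z(17, 40)*(1481 - 768) = (17² + 9*40 + 9*17 + 40*17)*(1481 - 768) = (289 + 360 + 153 + 680)*713 = 1482*713 = 1056666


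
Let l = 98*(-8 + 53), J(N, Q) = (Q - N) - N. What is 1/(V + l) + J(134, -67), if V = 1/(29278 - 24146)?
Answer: -7581755403/22632121 ≈ -335.00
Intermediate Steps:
J(N, Q) = Q - 2*N
V = 1/5132 ≈ 0.00019486
l = 4410 (l = 98*45 = 4410)
1/(V + l) + J(134, -67) = 1/(1/5132 + 4410) + (-67 - 2*134) = 1/(22632121/5132) + (-67 - 268) = 5132/22632121 - 335 = -7581755403/22632121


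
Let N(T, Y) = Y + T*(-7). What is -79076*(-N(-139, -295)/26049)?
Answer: 17871176/8683 ≈ 2058.2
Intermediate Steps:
N(T, Y) = Y - 7*T
-79076*(-N(-139, -295)/26049) = -79076/((-26049/(-295 - 7*(-139)))) = -79076/((-26049/(-295 + 973))) = -79076/((-26049/678)) = -79076/((-26049*1/678)) = -79076/(-8683/226) = -79076*(-226/8683) = 17871176/8683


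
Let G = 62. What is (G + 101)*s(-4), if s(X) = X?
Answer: -652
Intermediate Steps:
(G + 101)*s(-4) = (62 + 101)*(-4) = 163*(-4) = -652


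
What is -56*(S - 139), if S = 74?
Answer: 3640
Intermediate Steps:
-56*(S - 139) = -56*(74 - 139) = -56*(-65) = 3640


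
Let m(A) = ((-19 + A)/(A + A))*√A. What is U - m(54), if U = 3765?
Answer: 3765 - 35*√6/36 ≈ 3762.6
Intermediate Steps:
m(A) = (-19 + A)/(2*√A) (m(A) = ((-19 + A)/((2*A)))*√A = ((-19 + A)*(1/(2*A)))*√A = ((-19 + A)/(2*A))*√A = (-19 + A)/(2*√A))
U - m(54) = 3765 - (-19 + 54)/(2*√54) = 3765 - √6/18*35/2 = 3765 - 35*√6/36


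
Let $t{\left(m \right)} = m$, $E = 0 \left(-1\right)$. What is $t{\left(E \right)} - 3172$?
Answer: $-3172$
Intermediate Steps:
$E = 0$
$t{\left(E \right)} - 3172 = 0 - 3172 = -3172$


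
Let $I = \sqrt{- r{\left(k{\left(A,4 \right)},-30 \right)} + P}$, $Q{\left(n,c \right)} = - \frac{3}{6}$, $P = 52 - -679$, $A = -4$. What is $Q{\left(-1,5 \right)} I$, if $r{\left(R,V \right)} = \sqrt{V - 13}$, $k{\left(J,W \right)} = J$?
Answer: $- \frac{\sqrt{731 - i \sqrt{43}}}{2} \approx -13.519 + 0.060633 i$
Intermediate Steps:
$P = 731$ ($P = 52 + 679 = 731$)
$r{\left(R,V \right)} = \sqrt{-13 + V}$
$Q{\left(n,c \right)} = - \frac{1}{2}$ ($Q{\left(n,c \right)} = \left(-3\right) \frac{1}{6} = - \frac{1}{2}$)
$I = \sqrt{731 - i \sqrt{43}}$ ($I = \sqrt{- \sqrt{-13 - 30} + 731} = \sqrt{- \sqrt{-43} + 731} = \sqrt{- i \sqrt{43} + 731} = \sqrt{731 - i \sqrt{43}} \approx 27.037 - 0.1213 i$)
$Q{\left(-1,5 \right)} I = - \frac{\sqrt{731 - i \sqrt{43}}}{2}$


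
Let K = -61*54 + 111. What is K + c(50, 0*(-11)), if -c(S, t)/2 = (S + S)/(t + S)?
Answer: -3187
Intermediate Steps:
c(S, t) = -4*S/(S + t) (c(S, t) = -2*(S + S)/(t + S) = -2*2*S/(S + t) = -4*S/(S + t))
K = -3183 (K = -3294 + 111 = -3183)
K + c(50, 0*(-11)) = -3183 - 4*50/(50 + 0*(-11)) = -3183 - 4*50/(50 + 0) = -3183 - 4*50/50 = -3183 - 4*50*1/50 = -3183 - 4 = -3187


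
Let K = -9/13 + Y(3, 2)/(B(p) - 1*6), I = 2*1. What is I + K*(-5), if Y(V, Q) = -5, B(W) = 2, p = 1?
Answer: -41/52 ≈ -0.78846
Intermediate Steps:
I = 2
K = 29/52 (K = -9/13 - 5/(2 - 1*6) = -9*1/13 - 5/(2 - 6) = -9/13 - 5/(-4) = -9/13 - 5*(-¼) = -9/13 + 5/4 = 29/52 ≈ 0.55769)
I + K*(-5) = 2 + (29/52)*(-5) = 2 - 145/52 = -41/52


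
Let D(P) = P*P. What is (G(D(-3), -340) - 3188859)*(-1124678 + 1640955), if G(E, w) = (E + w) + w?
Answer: -1646680979810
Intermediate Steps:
D(P) = P²
G(E, w) = E + 2*w
(G(D(-3), -340) - 3188859)*(-1124678 + 1640955) = (((-3)² + 2*(-340)) - 3188859)*(-1124678 + 1640955) = ((9 - 680) - 3188859)*516277 = (-671 - 3188859)*516277 = -3189530*516277 = -1646680979810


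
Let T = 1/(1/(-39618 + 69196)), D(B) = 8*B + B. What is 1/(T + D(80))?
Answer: 1/30298 ≈ 3.3005e-5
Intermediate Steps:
D(B) = 9*B
T = 29578 (T = 1/(1/29578) = 29578)
1/(T + D(80)) = 1/(29578 + 9*80) = 1/(29578 + 720) = 1/30298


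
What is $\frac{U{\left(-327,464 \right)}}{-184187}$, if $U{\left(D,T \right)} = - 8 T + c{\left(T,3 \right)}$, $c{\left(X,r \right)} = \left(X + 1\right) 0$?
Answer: $\frac{3712}{184187} \approx 0.020153$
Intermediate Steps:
$c{\left(X,r \right)} = 0$ ($c{\left(X,r \right)} = \left(1 + X\right) 0 = 0$)
$U{\left(D,T \right)} = - 8 T$ ($U{\left(D,T \right)} = - 8 T + 0 = - 8 T$)
$\frac{U{\left(-327,464 \right)}}{-184187} = \frac{\left(-8\right) 464}{-184187} = \left(-3712\right) \left(- \frac{1}{184187}\right) = \frac{3712}{184187}$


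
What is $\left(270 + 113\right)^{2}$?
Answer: $146689$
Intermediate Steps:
$\left(270 + 113\right)^{2} = 383^{2} = 146689$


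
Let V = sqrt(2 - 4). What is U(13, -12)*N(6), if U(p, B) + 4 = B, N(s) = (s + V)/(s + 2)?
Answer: -12 - 2*I*sqrt(2) ≈ -12.0 - 2.8284*I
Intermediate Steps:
V = I*sqrt(2) (V = sqrt(-2) = I*sqrt(2) ≈ 1.4142*I)
N(s) = (s + I*sqrt(2))/(2 + s) (N(s) = (s + I*sqrt(2))/(s + 2) = (s + I*sqrt(2))/(2 + s))
U(p, B) = -4 + B
U(13, -12)*N(6) = (-4 - 12)*((6 + I*sqrt(2))/(2 + 6)) = -16*(6 + I*sqrt(2))/8 = -2*(6 + I*sqrt(2)) = -16*(3/4 + I*sqrt(2)/8) = -12 - 2*I*sqrt(2)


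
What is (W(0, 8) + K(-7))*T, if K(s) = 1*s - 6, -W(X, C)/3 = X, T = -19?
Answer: 247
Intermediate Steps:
W(X, C) = -3*X
K(s) = -6 + s (K(s) = s - 6 = -6 + s)
(W(0, 8) + K(-7))*T = (-3*0 + (-6 - 7))*(-19) = (0 - 13)*(-19) = -13*(-19) = 247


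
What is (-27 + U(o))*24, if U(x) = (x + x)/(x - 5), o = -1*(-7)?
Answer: -480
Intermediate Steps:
o = 7
U(x) = 2*x/(-5 + x) (U(x) = (2*x)/(-5 + x) = 2*x/(-5 + x))
(-27 + U(o))*24 = (-27 + 2*7/(-5 + 7))*24 = (-27 + 2*7/2)*24 = (-27 + 2*7*(½))*24 = (-27 + 7)*24 = -20*24 = -480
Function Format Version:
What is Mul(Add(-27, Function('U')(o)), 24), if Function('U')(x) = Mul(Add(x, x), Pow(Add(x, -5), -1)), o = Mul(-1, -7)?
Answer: -480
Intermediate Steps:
o = 7
Function('U')(x) = Mul(2, x, Pow(Add(-5, x), -1)) (Function('U')(x) = Mul(Mul(2, x), Pow(Add(-5, x), -1)) = Mul(2, x, Pow(Add(-5, x), -1)))
Mul(Add(-27, Function('U')(o)), 24) = Mul(Add(-27, Mul(2, 7, Pow(Add(-5, 7), -1))), 24) = Mul(Add(-27, Mul(2, 7, Pow(2, -1))), 24) = Mul(Add(-27, Mul(2, 7, Rational(1, 2))), 24) = Mul(Add(-27, 7), 24) = Mul(-20, 24) = -480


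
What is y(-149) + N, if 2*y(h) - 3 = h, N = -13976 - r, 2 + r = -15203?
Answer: 1156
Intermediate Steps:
r = -15205 (r = -2 - 15203 = -15205)
N = 1229 (N = -13976 - 1*(-15205) = -13976 + 15205 = 1229)
y(h) = 3/2 + h/2
y(-149) + N = (3/2 + (½)*(-149)) + 1229 = (3/2 - 149/2) + 1229 = -73 + 1229 = 1156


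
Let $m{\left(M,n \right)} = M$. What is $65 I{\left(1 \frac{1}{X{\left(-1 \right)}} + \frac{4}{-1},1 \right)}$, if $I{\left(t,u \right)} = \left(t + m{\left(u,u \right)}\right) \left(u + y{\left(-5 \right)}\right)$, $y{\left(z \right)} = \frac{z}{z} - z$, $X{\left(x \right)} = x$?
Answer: $-1820$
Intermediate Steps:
$y{\left(z \right)} = 1 - z$
$I{\left(t,u \right)} = \left(6 + u\right) \left(t + u\right)$ ($I{\left(t,u \right)} = \left(t + u\right) \left(u + \left(1 - -5\right)\right) = \left(t + u\right) \left(u + \left(1 + 5\right)\right) = \left(t + u\right) \left(u + 6\right) = \left(t + u\right) \left(6 + u\right) = \left(6 + u\right) \left(t + u\right)$)
$65 I{\left(1 \frac{1}{X{\left(-1 \right)}} + \frac{4}{-1},1 \right)} = 65 \left(1^{2} + 6 \left(1 \frac{1}{-1} + \frac{4}{-1}\right) + 6 \cdot 1 + \left(1 \frac{1}{-1} + \frac{4}{-1}\right) 1\right) = 65 \left(1 + 6 \left(1 \left(-1\right) + 4 \left(-1\right)\right) + 6 + \left(1 \left(-1\right) + 4 \left(-1\right)\right) 1\right) = 65 \left(1 + 6 \left(-1 - 4\right) + 6 + \left(-1 - 4\right) 1\right) = 65 \left(1 + 6 \left(-5\right) + 6 - 5\right) = 65 \left(1 - 30 + 6 - 5\right) = 65 \left(-28\right) = -1820$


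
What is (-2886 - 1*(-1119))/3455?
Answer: -1767/3455 ≈ -0.51143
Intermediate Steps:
(-2886 - 1*(-1119))/3455 = (-2886 + 1119)*(1/3455) = -1767*1/3455 = -1767/3455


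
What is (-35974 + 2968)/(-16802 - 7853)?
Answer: 33006/24655 ≈ 1.3387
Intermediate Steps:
(-35974 + 2968)/(-16802 - 7853) = -33006/(-24655) = -33006*(-1/24655) = 33006/24655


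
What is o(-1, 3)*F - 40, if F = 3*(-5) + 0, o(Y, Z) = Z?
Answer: -85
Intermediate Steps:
F = -15 (F = -15 + 0 = -15)
o(-1, 3)*F - 40 = 3*(-15) - 40 = -45 - 40 = -85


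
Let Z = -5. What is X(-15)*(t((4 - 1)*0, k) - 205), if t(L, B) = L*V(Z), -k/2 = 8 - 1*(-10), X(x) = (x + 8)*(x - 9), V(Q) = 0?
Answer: -34440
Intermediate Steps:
X(x) = (-9 + x)*(8 + x) (X(x) = (8 + x)*(-9 + x) = (-9 + x)*(8 + x))
k = -36 (k = -2*(8 - 1*(-10)) = -2*(8 + 10) = -2*18 = -36)
t(L, B) = 0 (t(L, B) = L*0 = 0)
X(-15)*(t((4 - 1)*0, k) - 205) = (-72 + (-15)² - 1*(-15))*(0 - 205) = (-72 + 225 + 15)*(-205) = 168*(-205) = -34440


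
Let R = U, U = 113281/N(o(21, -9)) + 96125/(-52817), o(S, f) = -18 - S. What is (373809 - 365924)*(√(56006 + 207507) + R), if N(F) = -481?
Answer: -47541808765270/25404977 + 7885*√263513 ≈ 2.1763e+6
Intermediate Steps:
U = -6029398702/25404977 (U = 113281/(-481) + 96125/(-52817) = 113281*(-1/481) + 96125*(-1/52817) = -113281/481 - 96125/52817 = -6029398702/25404977 ≈ -237.33)
R = -6029398702/25404977 ≈ -237.33
(373809 - 365924)*(√(56006 + 207507) + R) = (373809 - 365924)*(√(56006 + 207507) - 6029398702/25404977) = 7885*(√263513 - 6029398702/25404977) = 7885*(-6029398702/25404977 + √263513) = -47541808765270/25404977 + 7885*√263513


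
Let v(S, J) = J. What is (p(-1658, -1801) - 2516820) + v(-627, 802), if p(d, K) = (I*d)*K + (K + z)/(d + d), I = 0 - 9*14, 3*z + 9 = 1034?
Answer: -1883948885335/4974 ≈ -3.7876e+8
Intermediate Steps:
z = 1025/3 (z = -3 + (⅓)*1034 = -3 + 1034/3 = 1025/3 ≈ 341.67)
I = -126 (I = 0 - 126 = -126)
p(d, K) = (1025/3 + K)/(2*d) - 126*K*d (p(d, K) = (-126*d)*K + (K + 1025/3)/(d + d) = -126*K*d + (1025/3 + K)/((2*d)) = -126*K*d + (1025/3 + K)*(1/(2*d)) = -126*K*d + (1025/3 + K)/(2*d) = (1025/3 + K)/(2*d) - 126*K*d)
(p(-1658, -1801) - 2516820) + v(-627, 802) = ((⅙)*(1025 + 3*(-1801) - 756*(-1801)*(-1658)²)/(-1658) - 2516820) + 802 = ((⅙)*(-1/1658)*(1025 - 5403 - 756*(-1801)*2748964) - 2516820) + 802 = ((⅙)*(-1/1658)*(1025 - 5403 + 3742868427984) - 2516820) + 802 = ((⅙)*(-1/1658)*3742868423606 - 2516820) + 802 = (-1871434211803/4974 - 2516820) + 802 = -1883952874483/4974 + 802 = -1883948885335/4974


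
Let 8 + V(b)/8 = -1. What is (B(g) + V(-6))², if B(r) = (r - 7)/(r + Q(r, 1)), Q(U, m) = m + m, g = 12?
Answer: 1006009/196 ≈ 5132.7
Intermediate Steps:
Q(U, m) = 2*m
V(b) = -72 (V(b) = -64 + 8*(-1) = -64 - 8 = -72)
B(r) = (-7 + r)/(2 + r) (B(r) = (r - 7)/(r + 2*1) = (-7 + r)/(r + 2) = (-7 + r)/(2 + r))
(B(g) + V(-6))² = ((-7 + 12)/(2 + 12) - 72)² = (5/14 - 72)² = (-1003/14)² = 1006009/196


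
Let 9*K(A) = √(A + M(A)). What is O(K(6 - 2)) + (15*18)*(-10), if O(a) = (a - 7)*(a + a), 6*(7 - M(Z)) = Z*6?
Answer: -218686/81 - 14*√7/9 ≈ -2703.9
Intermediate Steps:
M(Z) = 7 - Z (M(Z) = 7 - Z*6/6 = 7 - Z)
K(A) = √7/9 (K(A) = √(A + (7 - A))/9 = √7/9)
O(a) = 2*a*(-7 + a) (O(a) = (-7 + a)*(2*a) = 2*a*(-7 + a))
O(K(6 - 2)) + (15*18)*(-10) = 2*(√7/9)*(-7 + √7/9) + (15*18)*(-10) = 2*√7*(-7 + √7/9)/9 + 270*(-10) = 2*√7*(-7 + √7/9)/9 - 2700 = -2700 + 2*√7*(-7 + √7/9)/9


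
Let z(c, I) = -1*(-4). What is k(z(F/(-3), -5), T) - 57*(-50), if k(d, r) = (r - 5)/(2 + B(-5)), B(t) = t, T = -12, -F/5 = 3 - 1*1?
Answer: 8567/3 ≈ 2855.7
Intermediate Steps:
F = -10 (F = -5*(3 - 1*1) = -5*(3 - 1) = -5*2 = -10)
z(c, I) = 4
k(d, r) = 5/3 - r/3 (k(d, r) = (r - 5)/(2 - 5) = (-5 + r)/(-3) = (-5 + r)*(-1/3) = 5/3 - r/3)
k(z(F/(-3), -5), T) - 57*(-50) = (5/3 - 1/3*(-12)) - 57*(-50) = (5/3 + 4) + 2850 = 17/3 + 2850 = 8567/3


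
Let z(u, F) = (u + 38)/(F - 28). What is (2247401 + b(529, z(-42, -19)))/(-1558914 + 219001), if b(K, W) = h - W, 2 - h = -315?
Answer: -105642742/62975911 ≈ -1.6775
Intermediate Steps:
h = 317 (h = 2 - 1*(-315) = 2 + 315 = 317)
z(u, F) = (38 + u)/(-28 + F)
b(K, W) = 317 - W
(2247401 + b(529, z(-42, -19)))/(-1558914 + 219001) = (2247401 + (317 - (38 - 42)/(-28 - 19)))/(-1558914 + 219001) = (2247401 + (317 - (-4)/(-47)))/(-1339913) = (2247401 + (317 - (-1)*(-4)/47))*(-1/1339913) = (2247401 + (317 - 1*4/47))*(-1/1339913) = (2247401 + (317 - 4/47))*(-1/1339913) = (2247401 + 14895/47)*(-1/1339913) = (105642742/47)*(-1/1339913) = -105642742/62975911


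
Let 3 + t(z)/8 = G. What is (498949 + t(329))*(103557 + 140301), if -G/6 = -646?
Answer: 129228401514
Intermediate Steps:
G = 3876 (G = -6*(-646) = 3876)
t(z) = 30984 (t(z) = -24 + 8*3876 = -24 + 31008 = 30984)
(498949 + t(329))*(103557 + 140301) = (498949 + 30984)*(103557 + 140301) = 529933*243858 = 129228401514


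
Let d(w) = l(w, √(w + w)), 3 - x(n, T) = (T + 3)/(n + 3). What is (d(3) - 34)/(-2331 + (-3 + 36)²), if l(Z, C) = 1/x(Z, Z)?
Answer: 67/2484 ≈ 0.026973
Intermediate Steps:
x(n, T) = 3 - (3 + T)/(3 + n) (x(n, T) = 3 - (T + 3)/(n + 3) = 3 - (3 + T)/(3 + n))
l(Z, C) = (3 + Z)/(6 + 2*Z) (l(Z, C) = 1/((6 - Z + 3*Z)/(3 + Z)) = 1/((6 + 2*Z)/(3 + Z)) = (3 + Z)/(6 + 2*Z))
d(w) = ½
(d(3) - 34)/(-2331 + (-3 + 36)²) = (½ - 34)/(-2331 + (-3 + 36)²) = -67/(2*(-2331 + 33²)) = -67/(2*(-2331 + 1089)) = -67/2/(-1242) = -67/2*(-1/1242) = 67/2484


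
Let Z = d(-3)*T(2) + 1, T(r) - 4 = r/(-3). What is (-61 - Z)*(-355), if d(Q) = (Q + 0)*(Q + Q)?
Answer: 43310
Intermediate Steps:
T(r) = 4 - r/3 (T(r) = 4 + r/(-3) = 4 + r*(-⅓) = 4 - r/3)
d(Q) = 2*Q² (d(Q) = Q*(2*Q) = 2*Q²)
Z = 61 (Z = (2*(-3)²)*(4 - ⅓*2) + 1 = (2*9)*(4 - ⅔) + 1 = 18*(10/3) + 1 = 60 + 1 = 61)
(-61 - Z)*(-355) = (-61 - 1*61)*(-355) = (-61 - 61)*(-355) = -122*(-355) = 43310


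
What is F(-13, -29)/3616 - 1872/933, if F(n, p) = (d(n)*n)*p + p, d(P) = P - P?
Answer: -2265403/1124576 ≈ -2.0145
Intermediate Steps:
d(P) = 0
F(n, p) = p (F(n, p) = (0*n)*p + p = 0*p + p = 0 + p = p)
F(-13, -29)/3616 - 1872/933 = -29/3616 - 1872/933 = -29*1/3616 - 1872*1/933 = -29/3616 - 624/311 = -2265403/1124576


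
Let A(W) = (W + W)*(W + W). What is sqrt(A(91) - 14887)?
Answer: sqrt(18237) ≈ 135.04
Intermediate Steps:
A(W) = 4*W**2 (A(W) = (2*W)*(2*W) = 4*W**2)
sqrt(A(91) - 14887) = sqrt(4*91**2 - 14887) = sqrt(4*8281 - 14887) = sqrt(33124 - 14887) = sqrt(18237)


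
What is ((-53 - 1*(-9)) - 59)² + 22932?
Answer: 33541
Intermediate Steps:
((-53 - 1*(-9)) - 59)² + 22932 = ((-53 + 9) - 59)² + 22932 = (-44 - 59)² + 22932 = (-103)² + 22932 = 10609 + 22932 = 33541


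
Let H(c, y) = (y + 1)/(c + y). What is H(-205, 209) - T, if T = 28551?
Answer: -56997/2 ≈ -28499.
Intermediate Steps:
H(c, y) = (1 + y)/(c + y)
H(-205, 209) - T = (1 + 209)/(-205 + 209) - 1*28551 = 210/4 - 28551 = (1/4)*210 - 28551 = 105/2 - 28551 = -56997/2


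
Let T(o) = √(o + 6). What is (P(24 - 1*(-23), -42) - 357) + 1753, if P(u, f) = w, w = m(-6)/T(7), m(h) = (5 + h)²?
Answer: 1396 + √13/13 ≈ 1396.3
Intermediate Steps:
T(o) = √(6 + o)
w = √13/13 (w = (5 - 6)²/(√(6 + 7)) = (-1)²/(√13) = 1*(√13/13) = √13/13 ≈ 0.27735)
P(u, f) = √13/13
(P(24 - 1*(-23), -42) - 357) + 1753 = (√13/13 - 357) + 1753 = (-357 + √13/13) + 1753 = 1396 + √13/13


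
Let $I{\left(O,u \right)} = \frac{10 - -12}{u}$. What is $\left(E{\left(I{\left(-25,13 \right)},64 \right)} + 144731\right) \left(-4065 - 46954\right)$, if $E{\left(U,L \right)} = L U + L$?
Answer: $- \frac{96106684117}{13} \approx -7.3928 \cdot 10^{9}$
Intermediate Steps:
$I{\left(O,u \right)} = \frac{22}{u}$ ($I{\left(O,u \right)} = \frac{10 + 12}{u} = \frac{22}{u}$)
$E{\left(U,L \right)} = L + L U$
$\left(E{\left(I{\left(-25,13 \right)},64 \right)} + 144731\right) \left(-4065 - 46954\right) = \left(64 \left(1 + \frac{22}{13}\right) + 144731\right) \left(-4065 - 46954\right) = \left(64 \left(1 + 22 \cdot \frac{1}{13}\right) + 144731\right) \left(-51019\right) = \left(64 \left(1 + \frac{22}{13}\right) + 144731\right) \left(-51019\right) = \left(64 \cdot \frac{35}{13} + 144731\right) \left(-51019\right) = \left(\frac{2240}{13} + 144731\right) \left(-51019\right) = \frac{1883743}{13} \left(-51019\right) = - \frac{96106684117}{13}$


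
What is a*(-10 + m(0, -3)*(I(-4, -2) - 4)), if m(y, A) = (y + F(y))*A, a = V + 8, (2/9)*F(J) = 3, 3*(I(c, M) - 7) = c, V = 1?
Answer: -1395/2 ≈ -697.50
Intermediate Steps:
I(c, M) = 7 + c/3
F(J) = 27/2 (F(J) = (9/2)*3 = 27/2)
a = 9 (a = 1 + 8 = 9)
m(y, A) = A*(27/2 + y) (m(y, A) = (y + 27/2)*A = (27/2 + y)*A = A*(27/2 + y))
a*(-10 + m(0, -3)*(I(-4, -2) - 4)) = 9*(-10 + ((1/2)*(-3)*(27 + 2*0))*((7 + (1/3)*(-4)) - 4)) = 9*(-10 + ((1/2)*(-3)*(27 + 0))*((7 - 4/3) - 4)) = 9*(-10 + ((1/2)*(-3)*27)*(17/3 - 4)) = 9*(-10 - 81/2*5/3) = 9*(-10 - 135/2) = 9*(-155/2) = -1395/2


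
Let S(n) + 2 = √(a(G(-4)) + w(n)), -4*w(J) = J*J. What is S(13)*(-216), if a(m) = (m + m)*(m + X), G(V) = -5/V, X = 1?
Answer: 432 - 54*I*√586 ≈ 432.0 - 1307.2*I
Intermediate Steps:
w(J) = -J²/4 (w(J) = -J*J/4 = -J²/4)
a(m) = 2*m*(1 + m) (a(m) = (m + m)*(m + 1) = (2*m)*(1 + m) = 2*m*(1 + m))
S(n) = -2 + √(45/8 - n²/4) (S(n) = -2 + √(2*(-5/(-4))*(1 - 5/(-4)) - n²/4) = -2 + √(2*(-5*(-¼))*(1 - 5*(-¼)) - n²/4) = -2 + √(2*(5/4)*(1 + 5/4) - n²/4) = -2 + √(2*(5/4)*(9/4) - n²/4) = -2 + √(45/8 - n²/4))
S(13)*(-216) = (-2 + √(90 - 4*13²)/4)*(-216) = (-2 + √(90 - 4*169)/4)*(-216) = (-2 + √(90 - 676)/4)*(-216) = (-2 + √(-586)/4)*(-216) = (-2 + (I*√586)/4)*(-216) = (-2 + I*√586/4)*(-216) = 432 - 54*I*√586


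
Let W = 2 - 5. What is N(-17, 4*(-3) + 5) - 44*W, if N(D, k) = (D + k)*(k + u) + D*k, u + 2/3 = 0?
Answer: 435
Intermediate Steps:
u = -⅔ (u = -⅔ + 0 = -⅔ ≈ -0.66667)
N(D, k) = D*k + (-⅔ + k)*(D + k) (N(D, k) = (D + k)*(k - ⅔) + D*k = (D + k)*(-⅔ + k) + D*k = (-⅔ + k)*(D + k) + D*k = D*k + (-⅔ + k)*(D + k))
W = -3
N(-17, 4*(-3) + 5) - 44*W = ((4*(-3) + 5)² - ⅔*(-17) - 2*(4*(-3) + 5)/3 + 2*(-17)*(4*(-3) + 5)) - 44*(-3) = ((-12 + 5)² + 34/3 - 2*(-12 + 5)/3 + 2*(-17)*(-12 + 5)) + 132 = ((-7)² + 34/3 - ⅔*(-7) + 2*(-17)*(-7)) + 132 = (49 + 34/3 + 14/3 + 238) + 132 = 303 + 132 = 435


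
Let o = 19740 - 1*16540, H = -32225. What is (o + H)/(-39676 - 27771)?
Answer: 29025/67447 ≈ 0.43034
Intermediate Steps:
o = 3200 (o = 19740 - 16540 = 3200)
(o + H)/(-39676 - 27771) = (3200 - 32225)/(-39676 - 27771) = -29025/(-67447) = -29025*(-1/67447) = 29025/67447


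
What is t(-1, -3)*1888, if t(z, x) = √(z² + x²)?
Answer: 1888*√10 ≈ 5970.4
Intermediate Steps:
t(z, x) = √(x² + z²)
t(-1, -3)*1888 = √((-3)² + (-1)²)*1888 = √(9 + 1)*1888 = √10*1888 = 1888*√10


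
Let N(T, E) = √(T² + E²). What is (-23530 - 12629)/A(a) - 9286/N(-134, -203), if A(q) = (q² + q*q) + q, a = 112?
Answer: -12053/8400 - 9286*√59165/59165 ≈ -39.611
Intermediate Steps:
N(T, E) = √(E² + T²)
A(q) = q + 2*q² (A(q) = (q² + q²) + q = 2*q² + q = q + 2*q²)
(-23530 - 12629)/A(a) - 9286/N(-134, -203) = (-23530 - 12629)/((112*(1 + 2*112))) - 9286/√((-203)² + (-134)²) = -36159*1/(112*(1 + 224)) - 9286/√(41209 + 17956) = -36159/(112*225) - 9286*√59165/59165 = -36159/25200 - 9286*√59165/59165 = -36159*1/25200 - 9286*√59165/59165 = -12053/8400 - 9286*√59165/59165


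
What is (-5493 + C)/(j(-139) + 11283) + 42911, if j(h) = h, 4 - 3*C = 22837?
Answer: 8539055/199 ≈ 42910.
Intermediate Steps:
C = -7611 (C = 4/3 - 1/3*22837 = 4/3 - 22837/3 = -7611)
(-5493 + C)/(j(-139) + 11283) + 42911 = (-5493 - 7611)/(-139 + 11283) + 42911 = -13104/11144 + 42911 = -13104*1/11144 + 42911 = -234/199 + 42911 = 8539055/199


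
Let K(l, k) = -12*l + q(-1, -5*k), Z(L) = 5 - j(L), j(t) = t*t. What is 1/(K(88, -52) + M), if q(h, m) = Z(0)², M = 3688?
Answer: 1/2657 ≈ 0.00037636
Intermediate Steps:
j(t) = t²
Z(L) = 5 - L²
q(h, m) = 25 (q(h, m) = (5 - 1*0²)² = (5 - 1*0)² = (5 + 0)² = 5² = 25)
K(l, k) = 25 - 12*l (K(l, k) = -12*l + 25 = 25 - 12*l)
1/(K(88, -52) + M) = 1/((25 - 12*88) + 3688) = 1/((25 - 1056) + 3688) = 1/(-1031 + 3688) = 1/2657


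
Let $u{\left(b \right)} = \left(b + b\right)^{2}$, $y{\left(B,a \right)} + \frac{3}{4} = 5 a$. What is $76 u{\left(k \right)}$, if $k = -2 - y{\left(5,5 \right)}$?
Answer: $209475$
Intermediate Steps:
$y{\left(B,a \right)} = - \frac{3}{4} + 5 a$
$k = - \frac{105}{4}$ ($k = -2 - \left(- \frac{3}{4} + 5 \cdot 5\right) = -2 - \left(- \frac{3}{4} + 25\right) = -2 - \frac{97}{4} = - \frac{105}{4} \approx -26.25$)
$u{\left(b \right)} = 4 b^{2}$ ($u{\left(b \right)} = \left(2 b\right)^{2} = 4 b^{2}$)
$76 u{\left(k \right)} = 76 \cdot 4 \left(- \frac{105}{4}\right)^{2} = 76 \cdot 4 \cdot \frac{11025}{16} = 76 \cdot \frac{11025}{4} = 209475$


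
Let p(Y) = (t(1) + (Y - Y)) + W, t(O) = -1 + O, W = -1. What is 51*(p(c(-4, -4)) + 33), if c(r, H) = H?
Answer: 1632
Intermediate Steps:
p(Y) = -1 (p(Y) = ((-1 + 1) + (Y - Y)) - 1 = (0 + 0) - 1 = 0 - 1 = -1)
51*(p(c(-4, -4)) + 33) = 51*(-1 + 33) = 51*32 = 1632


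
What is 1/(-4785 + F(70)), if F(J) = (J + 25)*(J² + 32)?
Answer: 1/463755 ≈ 2.1563e-6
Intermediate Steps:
F(J) = (25 + J)*(32 + J²)
1/(-4785 + F(70)) = 1/(-4785 + (800 + 70³ + 25*70² + 32*70)) = 1/(-4785 + (800 + 343000 + 25*4900 + 2240)) = 1/(-4785 + (800 + 343000 + 122500 + 2240)) = 1/(-4785 + 468540) = 1/463755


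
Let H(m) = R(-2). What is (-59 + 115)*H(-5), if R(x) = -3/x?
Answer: 84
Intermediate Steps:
H(m) = 3/2 (H(m) = -3/(-2) = -3*(-½) = 3/2)
(-59 + 115)*H(-5) = (-59 + 115)*(3/2) = 56*(3/2) = 84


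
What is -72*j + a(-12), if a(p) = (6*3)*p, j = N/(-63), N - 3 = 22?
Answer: -1312/7 ≈ -187.43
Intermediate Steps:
N = 25 (N = 3 + 22 = 25)
j = -25/63 (j = 25/(-63) = 25*(-1/63) = -25/63 ≈ -0.39683)
a(p) = 18*p
-72*j + a(-12) = -72*(-25/63) + 18*(-12) = 200/7 - 216 = -1312/7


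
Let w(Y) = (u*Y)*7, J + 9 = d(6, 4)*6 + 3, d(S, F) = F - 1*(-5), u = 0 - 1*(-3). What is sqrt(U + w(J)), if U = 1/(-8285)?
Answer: sqrt(69190346515)/8285 ≈ 31.749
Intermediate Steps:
u = 3 (u = 0 + 3 = 3)
d(S, F) = 5 + F (d(S, F) = F + 5 = 5 + F)
J = 48 (J = -9 + ((5 + 4)*6 + 3) = -9 + (9*6 + 3) = -9 + (54 + 3) = -9 + 57 = 48)
w(Y) = 21*Y (w(Y) = (3*Y)*7 = 21*Y)
U = -1/8285 ≈ -0.00012070
sqrt(U + w(J)) = sqrt(-1/8285 + 21*48) = sqrt(-1/8285 + 1008) = sqrt(8351279/8285) = sqrt(69190346515)/8285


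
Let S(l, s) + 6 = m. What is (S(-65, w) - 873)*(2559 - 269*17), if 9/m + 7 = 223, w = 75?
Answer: 21242665/12 ≈ 1.7702e+6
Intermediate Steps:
m = 1/24 (m = 9/(-7 + 223) = 9/216 = 9*(1/216) = 1/24 ≈ 0.041667)
S(l, s) = -143/24 (S(l, s) = -6 + 1/24 = -143/24)
(S(-65, w) - 873)*(2559 - 269*17) = (-143/24 - 873)*(2559 - 269*17) = -21095*(2559 - 4573)/24 = -21095/24*(-2014) = 21242665/12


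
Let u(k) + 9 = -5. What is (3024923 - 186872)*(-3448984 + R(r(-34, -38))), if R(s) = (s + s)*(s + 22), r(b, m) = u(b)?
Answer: -9789028213608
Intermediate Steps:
u(k) = -14 (u(k) = -9 - 5 = -14)
r(b, m) = -14
R(s) = 2*s*(22 + s) (R(s) = (2*s)*(22 + s) = 2*s*(22 + s))
(3024923 - 186872)*(-3448984 + R(r(-34, -38))) = (3024923 - 186872)*(-3448984 + 2*(-14)*(22 - 14)) = 2838051*(-3448984 + 2*(-14)*8) = 2838051*(-3448984 - 224) = 2838051*(-3449208) = -9789028213608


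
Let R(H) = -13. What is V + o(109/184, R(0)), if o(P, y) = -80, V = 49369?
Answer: 49289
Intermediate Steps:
V + o(109/184, R(0)) = 49369 - 80 = 49289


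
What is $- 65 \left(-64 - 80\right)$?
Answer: $9360$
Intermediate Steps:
$- 65 \left(-64 - 80\right) = \left(-65\right) \left(-144\right) = 9360$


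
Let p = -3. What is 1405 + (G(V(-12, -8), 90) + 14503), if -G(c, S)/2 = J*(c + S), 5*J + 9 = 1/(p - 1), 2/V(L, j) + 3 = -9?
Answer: 974423/60 ≈ 16240.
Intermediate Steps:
V(L, j) = -1/6 (V(L, j) = 2/(-3 - 9) = 2/(-12) = 2*(-1/12) = -1/6)
J = -37/20 (J = -9/5 + 1/(5*(-3 - 1)) = -9/5 + (1/5)/(-4) = -9/5 + (1/5)*(-1/4) = -9/5 - 1/20 = -37/20 ≈ -1.8500)
G(c, S) = 37*S/10 + 37*c/10 (G(c, S) = -(-37)*(c + S)/10 = -(-37)*(S + c)/10 = -2*(-37*S/20 - 37*c/20) = 37*S/10 + 37*c/10)
1405 + (G(V(-12, -8), 90) + 14503) = 1405 + (((37/10)*90 + (37/10)*(-1/6)) + 14503) = 1405 + ((333 - 37/60) + 14503) = 1405 + (19943/60 + 14503) = 1405 + 890123/60 = 974423/60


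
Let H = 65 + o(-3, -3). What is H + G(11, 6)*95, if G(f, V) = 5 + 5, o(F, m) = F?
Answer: 1012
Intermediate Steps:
G(f, V) = 10
H = 62 (H = 65 - 3 = 62)
H + G(11, 6)*95 = 62 + 10*95 = 62 + 950 = 1012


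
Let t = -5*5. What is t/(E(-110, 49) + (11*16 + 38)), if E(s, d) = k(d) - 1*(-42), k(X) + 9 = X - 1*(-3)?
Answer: -25/299 ≈ -0.083612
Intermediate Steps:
k(X) = -6 + X (k(X) = -9 + (X - 1*(-3)) = -9 + (X + 3) = -9 + (3 + X) = -6 + X)
t = -25
E(s, d) = 36 + d (E(s, d) = (-6 + d) - 1*(-42) = (-6 + d) + 42 = 36 + d)
t/(E(-110, 49) + (11*16 + 38)) = -25/((36 + 49) + (11*16 + 38)) = -25/(85 + (176 + 38)) = -25/(85 + 214) = -25/299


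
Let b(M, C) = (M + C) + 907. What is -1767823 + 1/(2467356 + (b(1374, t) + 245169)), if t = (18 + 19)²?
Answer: -4801716637024/2716175 ≈ -1.7678e+6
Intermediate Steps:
t = 1369 (t = 37² = 1369)
b(M, C) = 907 + C + M (b(M, C) = (C + M) + 907 = 907 + C + M)
-1767823 + 1/(2467356 + (b(1374, t) + 245169)) = -1767823 + 1/(2467356 + ((907 + 1369 + 1374) + 245169)) = -1767823 + 1/(2467356 + (3650 + 245169)) = -1767823 + 1/(2467356 + 248819) = -1767823 + 1/2716175 = -4801716637024/2716175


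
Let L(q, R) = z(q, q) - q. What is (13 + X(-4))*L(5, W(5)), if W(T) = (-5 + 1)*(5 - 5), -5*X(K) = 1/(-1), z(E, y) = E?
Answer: 0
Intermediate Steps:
X(K) = ⅕ (X(K) = -⅕/(-1) = -⅕*(-1) = ⅕)
W(T) = 0 (W(T) = -4*0 = 0)
L(q, R) = 0 (L(q, R) = q - q = 0)
(13 + X(-4))*L(5, W(5)) = (13 + ⅕)*0 = (66/5)*0 = 0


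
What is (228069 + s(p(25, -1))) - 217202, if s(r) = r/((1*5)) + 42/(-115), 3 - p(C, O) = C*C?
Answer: 1235357/115 ≈ 10742.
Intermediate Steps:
p(C, O) = 3 - C² (p(C, O) = 3 - C*C = 3 - C²)
s(r) = -42/115 + r/5 (s(r) = r/5 + 42*(-1/115) = r*(⅕) - 42/115 = r/5 - 42/115 = -42/115 + r/5)
(228069 + s(p(25, -1))) - 217202 = (228069 + (-42/115 + (3 - 1*25²)/5)) - 217202 = (228069 + (-42/115 + (3 - 1*625)/5)) - 217202 = (228069 + (-42/115 + (3 - 625)/5)) - 217202 = (228069 + (-42/115 + (⅕)*(-622))) - 217202 = (228069 + (-42/115 - 622/5)) - 217202 = (228069 - 14348/115) - 217202 = 26213587/115 - 217202 = 1235357/115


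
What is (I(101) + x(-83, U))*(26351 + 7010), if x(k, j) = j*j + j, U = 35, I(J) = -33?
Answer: 40933947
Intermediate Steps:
x(k, j) = j + j**2 (x(k, j) = j**2 + j = j + j**2)
(I(101) + x(-83, U))*(26351 + 7010) = (-33 + 35*(1 + 35))*(26351 + 7010) = (-33 + 35*36)*33361 = (-33 + 1260)*33361 = 1227*33361 = 40933947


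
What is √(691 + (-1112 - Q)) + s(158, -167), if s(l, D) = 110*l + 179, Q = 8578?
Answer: 17559 + I*√8999 ≈ 17559.0 + 94.863*I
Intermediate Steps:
s(l, D) = 179 + 110*l
√(691 + (-1112 - Q)) + s(158, -167) = √(691 + (-1112 - 1*8578)) + (179 + 110*158) = √(691 + (-1112 - 8578)) + (179 + 17380) = √(691 - 9690) + 17559 = √(-8999) + 17559 = I*√8999 + 17559 = 17559 + I*√8999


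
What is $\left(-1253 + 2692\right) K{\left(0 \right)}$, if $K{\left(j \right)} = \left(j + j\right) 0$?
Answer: $0$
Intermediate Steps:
$K{\left(j \right)} = 0$ ($K{\left(j \right)} = 2 j 0 = 0$)
$\left(-1253 + 2692\right) K{\left(0 \right)} = \left(-1253 + 2692\right) 0 = 1439 \cdot 0 = 0$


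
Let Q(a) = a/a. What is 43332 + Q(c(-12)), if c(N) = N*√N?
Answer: 43333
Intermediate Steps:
c(N) = N^(3/2)
Q(a) = 1
43332 + Q(c(-12)) = 43332 + 1 = 43333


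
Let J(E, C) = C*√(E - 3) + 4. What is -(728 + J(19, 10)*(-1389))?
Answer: 60388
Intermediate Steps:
J(E, C) = 4 + C*√(-3 + E) (J(E, C) = C*√(-3 + E) + 4 = 4 + C*√(-3 + E))
-(728 + J(19, 10)*(-1389)) = -(728 + (4 + 10*√(-3 + 19))*(-1389)) = -(728 + (4 + 10*√16)*(-1389)) = -(728 + (4 + 10*4)*(-1389)) = -(728 + (4 + 40)*(-1389)) = -(728 + 44*(-1389)) = -(728 - 61116) = -1*(-60388) = 60388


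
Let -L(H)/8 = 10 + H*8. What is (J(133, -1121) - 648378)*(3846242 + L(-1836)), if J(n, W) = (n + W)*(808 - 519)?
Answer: -3701707314060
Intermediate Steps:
L(H) = -80 - 64*H (L(H) = -8*(10 + H*8) = -8*(10 + 8*H) = -80 - 64*H)
J(n, W) = 289*W + 289*n (J(n, W) = (W + n)*289 = 289*W + 289*n)
(J(133, -1121) - 648378)*(3846242 + L(-1836)) = ((289*(-1121) + 289*133) - 648378)*(3846242 + (-80 - 64*(-1836))) = ((-323969 + 38437) - 648378)*(3846242 + (-80 + 117504)) = (-285532 - 648378)*(3846242 + 117424) = -933910*3963666 = -3701707314060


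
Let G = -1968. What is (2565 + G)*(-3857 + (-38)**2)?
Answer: -1440561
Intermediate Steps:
(2565 + G)*(-3857 + (-38)**2) = (2565 - 1968)*(-3857 + (-38)**2) = 597*(-3857 + 1444) = 597*(-2413) = -1440561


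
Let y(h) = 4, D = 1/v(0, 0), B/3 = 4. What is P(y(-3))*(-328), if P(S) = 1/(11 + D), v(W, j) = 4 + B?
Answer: -5248/177 ≈ -29.650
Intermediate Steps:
B = 12 (B = 3*4 = 12)
v(W, j) = 16 (v(W, j) = 4 + 12 = 16)
D = 1/16 ≈ 0.062500
P(S) = 16/177 (P(S) = 1/(11 + 1/16) = 1/(177/16) = 16/177)
P(y(-3))*(-328) = (16/177)*(-328) = -5248/177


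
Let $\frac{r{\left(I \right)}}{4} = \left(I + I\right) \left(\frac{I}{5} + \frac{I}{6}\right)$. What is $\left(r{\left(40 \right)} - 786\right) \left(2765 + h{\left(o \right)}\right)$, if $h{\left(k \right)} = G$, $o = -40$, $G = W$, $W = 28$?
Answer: $10913182$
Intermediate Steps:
$G = 28$
$r{\left(I \right)} = \frac{44 I^{2}}{15}$ ($r{\left(I \right)} = 4 \left(I + I\right) \left(\frac{I}{5} + \frac{I}{6}\right) = 4 \cdot 2 I \left(I \frac{1}{5} + I \frac{1}{6}\right) = 4 \cdot 2 I \left(\frac{I}{5} + \frac{I}{6}\right) = 4 \cdot 2 I \frac{11 I}{30} = 4 \frac{11 I^{2}}{15} = \frac{44 I^{2}}{15}$)
$h{\left(k \right)} = 28$
$\left(r{\left(40 \right)} - 786\right) \left(2765 + h{\left(o \right)}\right) = \left(\frac{44 \cdot 40^{2}}{15} - 786\right) \left(2765 + 28\right) = \left(\frac{44}{15} \cdot 1600 - 786\right) 2793 = \left(\frac{14080}{3} - 786\right) 2793 = \frac{11722}{3} \cdot 2793 = 10913182$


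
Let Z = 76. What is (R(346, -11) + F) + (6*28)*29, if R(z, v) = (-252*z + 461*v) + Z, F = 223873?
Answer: 136558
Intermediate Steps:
R(z, v) = 76 - 252*z + 461*v (R(z, v) = (-252*z + 461*v) + 76 = 76 - 252*z + 461*v)
(R(346, -11) + F) + (6*28)*29 = ((76 - 252*346 + 461*(-11)) + 223873) + (6*28)*29 = ((76 - 87192 - 5071) + 223873) + 168*29 = (-92187 + 223873) + 4872 = 131686 + 4872 = 136558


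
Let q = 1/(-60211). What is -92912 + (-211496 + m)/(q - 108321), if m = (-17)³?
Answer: -605969786689285/6522115732 ≈ -92910.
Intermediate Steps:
q = -1/60211 ≈ -1.6608e-5
m = -4913
-92912 + (-211496 + m)/(q - 108321) = -92912 + (-211496 - 4913)/(-1/60211 - 108321) = -92912 - 216409/(-6522115732/60211) = -92912 - 216409*(-60211/6522115732) = -92912 + 13030202299/6522115732 = -605969786689285/6522115732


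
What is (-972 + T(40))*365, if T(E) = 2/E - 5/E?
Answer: -2838459/8 ≈ -3.5481e+5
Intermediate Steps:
T(E) = -3/E
(-972 + T(40))*365 = (-972 - 3/40)*365 = -38883/40*365 = -2838459/8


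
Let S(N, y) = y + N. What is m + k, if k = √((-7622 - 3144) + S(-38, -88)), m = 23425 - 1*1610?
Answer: 21815 + 2*I*√2723 ≈ 21815.0 + 104.36*I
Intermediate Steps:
S(N, y) = N + y
m = 21815 (m = 23425 - 1610 = 21815)
k = 2*I*√2723 (k = √((-7622 - 3144) + (-38 - 88)) = √(-10766 - 126) = √(-10892) = 2*I*√2723 ≈ 104.36*I)
m + k = 21815 + 2*I*√2723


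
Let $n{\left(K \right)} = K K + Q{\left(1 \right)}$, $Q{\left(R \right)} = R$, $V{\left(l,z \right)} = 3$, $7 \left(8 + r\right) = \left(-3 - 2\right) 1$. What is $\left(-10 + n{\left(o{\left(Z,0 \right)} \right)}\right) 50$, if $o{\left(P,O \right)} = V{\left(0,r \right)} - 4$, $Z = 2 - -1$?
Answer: $-400$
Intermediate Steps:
$r = - \frac{61}{7}$ ($r = -8 + \frac{\left(-3 - 2\right) 1}{7} = -8 + \frac{\left(-5\right) 1}{7} = -8 + \frac{1}{7} \left(-5\right) = -8 - \frac{5}{7} = - \frac{61}{7} \approx -8.7143$)
$Z = 3$ ($Z = 2 + 1 = 3$)
$o{\left(P,O \right)} = -1$ ($o{\left(P,O \right)} = 3 - 4 = -1$)
$n{\left(K \right)} = 1 + K^{2}$ ($n{\left(K \right)} = K K + 1 = K^{2} + 1 = 1 + K^{2}$)
$\left(-10 + n{\left(o{\left(Z,0 \right)} \right)}\right) 50 = \left(-10 + \left(1 + \left(-1\right)^{2}\right)\right) 50 = \left(-10 + \left(1 + 1\right)\right) 50 = \left(-10 + 2\right) 50 = \left(-8\right) 50 = -400$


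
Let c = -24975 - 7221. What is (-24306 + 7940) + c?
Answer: -48562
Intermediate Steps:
c = -32196
(-24306 + 7940) + c = (-24306 + 7940) - 32196 = -16366 - 32196 = -48562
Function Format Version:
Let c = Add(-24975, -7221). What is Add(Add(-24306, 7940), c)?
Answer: -48562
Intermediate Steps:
c = -32196
Add(Add(-24306, 7940), c) = Add(Add(-24306, 7940), -32196) = Add(-16366, -32196) = -48562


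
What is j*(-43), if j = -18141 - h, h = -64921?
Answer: -2011540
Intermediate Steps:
j = 46780 (j = -18141 - 1*(-64921) = -18141 + 64921 = 46780)
j*(-43) = 46780*(-43) = -2011540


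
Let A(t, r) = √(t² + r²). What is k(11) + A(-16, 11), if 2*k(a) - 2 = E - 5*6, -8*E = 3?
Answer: -227/16 + √377 ≈ 5.2290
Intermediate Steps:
E = -3/8 (E = -⅛*3 = -3/8 ≈ -0.37500)
k(a) = -227/16 (k(a) = 1 + (-3/8 - 5*6)/2 = 1 + (-3/8 - 30)/2 = 1 + (½)*(-243/8) = 1 - 243/16 = -227/16)
A(t, r) = √(r² + t²)
k(11) + A(-16, 11) = -227/16 + √(11² + (-16)²) = -227/16 + √(121 + 256) = -227/16 + √377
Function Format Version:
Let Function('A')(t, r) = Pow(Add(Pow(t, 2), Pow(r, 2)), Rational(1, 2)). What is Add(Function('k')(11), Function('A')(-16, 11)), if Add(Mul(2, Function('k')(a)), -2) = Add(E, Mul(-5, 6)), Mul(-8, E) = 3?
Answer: Add(Rational(-227, 16), Pow(377, Rational(1, 2))) ≈ 5.2290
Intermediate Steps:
E = Rational(-3, 8) (E = Mul(Rational(-1, 8), 3) = Rational(-3, 8) ≈ -0.37500)
Function('k')(a) = Rational(-227, 16) (Function('k')(a) = Add(1, Mul(Rational(1, 2), Add(Rational(-3, 8), Mul(-5, 6)))) = Add(1, Mul(Rational(1, 2), Add(Rational(-3, 8), -30))) = Add(1, Mul(Rational(1, 2), Rational(-243, 8))) = Add(1, Rational(-243, 16)) = Rational(-227, 16))
Function('A')(t, r) = Pow(Add(Pow(r, 2), Pow(t, 2)), Rational(1, 2))
Add(Function('k')(11), Function('A')(-16, 11)) = Add(Rational(-227, 16), Pow(Add(Pow(11, 2), Pow(-16, 2)), Rational(1, 2))) = Add(Rational(-227, 16), Pow(Add(121, 256), Rational(1, 2))) = Add(Rational(-227, 16), Pow(377, Rational(1, 2)))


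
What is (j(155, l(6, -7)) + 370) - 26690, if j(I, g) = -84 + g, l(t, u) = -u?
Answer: -26397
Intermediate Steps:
(j(155, l(6, -7)) + 370) - 26690 = ((-84 - 1*(-7)) + 370) - 26690 = ((-84 + 7) + 370) - 26690 = (-77 + 370) - 26690 = 293 - 26690 = -26397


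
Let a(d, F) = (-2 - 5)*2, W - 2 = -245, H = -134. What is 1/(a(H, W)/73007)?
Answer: -73007/14 ≈ -5214.8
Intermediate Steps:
W = -243 (W = 2 - 245 = -243)
a(d, F) = -14 (a(d, F) = -7*2 = -14)
1/(a(H, W)/73007) = 1/(-14/73007) = -73007/14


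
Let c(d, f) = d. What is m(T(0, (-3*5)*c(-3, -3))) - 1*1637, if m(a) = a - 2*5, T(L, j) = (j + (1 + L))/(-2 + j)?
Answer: -70775/43 ≈ -1645.9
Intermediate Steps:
T(L, j) = (1 + L + j)/(-2 + j)
m(a) = -10 + a (m(a) = a - 10 = -10 + a)
m(T(0, (-3*5)*c(-3, -3))) - 1*1637 = (-10 + (1 + 0 - 3*5*(-3))/(-2 - 3*5*(-3))) - 1*1637 = (-10 + (1 + 0 - 15*(-3))/(-2 - 15*(-3))) - 1637 = (-10 + (1 + 0 + 45)/(-2 + 45)) - 1637 = (-10 + 46/43) - 1637 = -384/43 - 1637 = -70775/43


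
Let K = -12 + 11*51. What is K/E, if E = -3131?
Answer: -549/3131 ≈ -0.17534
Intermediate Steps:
K = 549 (K = -12 + 561 = 549)
K/E = 549/(-3131) = 549*(-1/3131) = -549/3131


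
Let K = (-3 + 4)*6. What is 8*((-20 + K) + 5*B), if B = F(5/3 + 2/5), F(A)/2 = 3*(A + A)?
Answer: 880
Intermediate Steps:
F(A) = 12*A (F(A) = 2*(3*(A + A)) = 2*(3*(2*A)) = 2*(6*A) = 12*A)
B = 124/5 (B = 12*(5/3 + 2/5) = 12*(5*(⅓) + 2*(⅕)) = 12*(5/3 + ⅖) = 12*(31/15) = 124/5 ≈ 24.800)
K = 6 (K = 1*6 = 6)
8*((-20 + K) + 5*B) = 8*((-20 + 6) + 5*(124/5)) = 8*(-14 + 124) = 8*110 = 880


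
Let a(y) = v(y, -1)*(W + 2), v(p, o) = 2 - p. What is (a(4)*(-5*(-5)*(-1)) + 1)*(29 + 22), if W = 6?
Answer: 20451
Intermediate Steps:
a(y) = 16 - 8*y (a(y) = (2 - y)*(6 + 2) = (2 - y)*8 = 16 - 8*y)
(a(4)*(-5*(-5)*(-1)) + 1)*(29 + 22) = ((16 - 8*4)*(-5*(-5)*(-1)) + 1)*(29 + 22) = ((16 - 32)*(25*(-1)) + 1)*51 = (-16*(-25) + 1)*51 = (400 + 1)*51 = 401*51 = 20451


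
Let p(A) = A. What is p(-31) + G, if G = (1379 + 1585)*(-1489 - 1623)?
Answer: -9223999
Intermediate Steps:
G = -9223968 (G = 2964*(-3112) = -9223968)
p(-31) + G = -31 - 9223968 = -9223999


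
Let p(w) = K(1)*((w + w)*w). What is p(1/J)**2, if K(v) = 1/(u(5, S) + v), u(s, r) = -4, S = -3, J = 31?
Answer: 4/8311689 ≈ 4.8125e-7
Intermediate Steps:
K(v) = 1/(-4 + v)
p(w) = -2*w**2/3 (p(w) = ((w + w)*w)/(-4 + 1) = ((2*w)*w)/(-3) = -2*w**2/3)
p(1/J)**2 = (-2*(1/31)**2/3)**2 = (-2/3*1/961)**2 = (-2/2883)**2 = 4/8311689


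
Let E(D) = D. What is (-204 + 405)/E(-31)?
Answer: -201/31 ≈ -6.4839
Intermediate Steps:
(-204 + 405)/E(-31) = (-204 + 405)/(-31) = 201*(-1/31) = -201/31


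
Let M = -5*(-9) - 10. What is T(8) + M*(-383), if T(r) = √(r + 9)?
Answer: -13405 + √17 ≈ -13401.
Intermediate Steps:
T(r) = √(9 + r)
M = 35 (M = 45 - 10 = 35)
T(8) + M*(-383) = √(9 + 8) + 35*(-383) = √17 - 13405 = -13405 + √17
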